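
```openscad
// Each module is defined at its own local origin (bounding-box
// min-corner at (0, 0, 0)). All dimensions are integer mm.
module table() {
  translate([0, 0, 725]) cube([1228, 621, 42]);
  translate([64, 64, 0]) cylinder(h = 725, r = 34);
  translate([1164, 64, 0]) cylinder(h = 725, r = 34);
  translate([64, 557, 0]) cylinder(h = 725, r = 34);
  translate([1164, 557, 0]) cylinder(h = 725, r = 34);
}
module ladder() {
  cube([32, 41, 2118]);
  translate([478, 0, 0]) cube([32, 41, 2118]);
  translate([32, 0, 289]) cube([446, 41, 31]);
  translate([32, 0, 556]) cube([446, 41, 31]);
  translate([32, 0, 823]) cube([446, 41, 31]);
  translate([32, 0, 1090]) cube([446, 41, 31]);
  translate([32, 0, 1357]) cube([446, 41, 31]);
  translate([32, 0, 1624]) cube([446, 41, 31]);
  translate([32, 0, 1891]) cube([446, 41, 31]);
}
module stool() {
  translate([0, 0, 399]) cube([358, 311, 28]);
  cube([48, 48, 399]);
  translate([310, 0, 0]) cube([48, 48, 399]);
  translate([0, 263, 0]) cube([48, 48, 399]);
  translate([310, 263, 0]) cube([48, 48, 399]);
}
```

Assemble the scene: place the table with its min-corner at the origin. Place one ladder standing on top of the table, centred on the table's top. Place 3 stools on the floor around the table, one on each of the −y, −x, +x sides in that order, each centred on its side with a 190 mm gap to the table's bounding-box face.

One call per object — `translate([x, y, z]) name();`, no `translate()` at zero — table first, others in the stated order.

table();
translate([359, 290, 767]) ladder();
translate([435, -501, 0]) stool();
translate([-548, 155, 0]) stool();
translate([1418, 155, 0]) stool();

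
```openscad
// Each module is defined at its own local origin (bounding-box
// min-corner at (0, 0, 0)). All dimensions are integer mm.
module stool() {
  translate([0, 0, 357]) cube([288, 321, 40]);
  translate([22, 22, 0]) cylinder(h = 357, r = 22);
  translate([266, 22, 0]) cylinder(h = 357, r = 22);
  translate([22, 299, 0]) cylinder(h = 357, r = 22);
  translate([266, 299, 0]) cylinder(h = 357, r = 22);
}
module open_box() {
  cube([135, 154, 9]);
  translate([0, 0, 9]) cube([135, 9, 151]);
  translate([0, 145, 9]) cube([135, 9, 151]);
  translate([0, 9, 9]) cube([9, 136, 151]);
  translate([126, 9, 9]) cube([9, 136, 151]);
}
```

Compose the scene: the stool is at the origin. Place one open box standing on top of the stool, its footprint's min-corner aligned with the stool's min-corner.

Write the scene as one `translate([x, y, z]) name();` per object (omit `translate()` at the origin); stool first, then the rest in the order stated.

stool();
translate([0, 0, 397]) open_box();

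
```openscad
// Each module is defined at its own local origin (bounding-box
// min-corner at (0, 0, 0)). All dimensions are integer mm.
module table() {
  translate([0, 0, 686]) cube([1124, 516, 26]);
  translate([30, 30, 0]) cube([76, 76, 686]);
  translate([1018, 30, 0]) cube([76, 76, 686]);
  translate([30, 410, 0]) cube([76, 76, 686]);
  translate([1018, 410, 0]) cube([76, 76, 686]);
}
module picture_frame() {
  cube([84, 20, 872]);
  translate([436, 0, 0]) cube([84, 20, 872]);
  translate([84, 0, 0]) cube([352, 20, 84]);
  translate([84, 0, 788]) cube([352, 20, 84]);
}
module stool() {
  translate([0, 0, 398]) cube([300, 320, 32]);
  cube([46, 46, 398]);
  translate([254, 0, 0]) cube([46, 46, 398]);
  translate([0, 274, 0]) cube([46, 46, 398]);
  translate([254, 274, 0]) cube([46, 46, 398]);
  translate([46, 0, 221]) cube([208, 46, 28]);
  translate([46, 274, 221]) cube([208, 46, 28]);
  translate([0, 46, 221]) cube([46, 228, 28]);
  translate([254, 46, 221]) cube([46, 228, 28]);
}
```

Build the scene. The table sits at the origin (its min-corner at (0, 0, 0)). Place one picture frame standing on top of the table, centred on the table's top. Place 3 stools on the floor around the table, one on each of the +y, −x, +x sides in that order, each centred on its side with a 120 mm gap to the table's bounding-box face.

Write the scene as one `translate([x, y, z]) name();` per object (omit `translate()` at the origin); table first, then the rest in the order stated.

table();
translate([302, 248, 712]) picture_frame();
translate([412, 636, 0]) stool();
translate([-420, 98, 0]) stool();
translate([1244, 98, 0]) stool();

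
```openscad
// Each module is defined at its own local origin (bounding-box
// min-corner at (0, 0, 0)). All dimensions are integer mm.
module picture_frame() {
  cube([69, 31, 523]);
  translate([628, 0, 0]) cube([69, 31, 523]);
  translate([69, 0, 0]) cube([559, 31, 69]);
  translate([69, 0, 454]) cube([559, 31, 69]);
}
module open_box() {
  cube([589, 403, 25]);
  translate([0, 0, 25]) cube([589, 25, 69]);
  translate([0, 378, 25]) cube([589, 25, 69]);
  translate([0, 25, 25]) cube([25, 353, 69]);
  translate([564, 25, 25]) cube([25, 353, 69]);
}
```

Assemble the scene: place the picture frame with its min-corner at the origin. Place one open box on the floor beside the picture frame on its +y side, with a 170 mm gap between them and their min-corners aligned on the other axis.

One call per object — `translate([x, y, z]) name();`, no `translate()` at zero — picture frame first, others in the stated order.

picture_frame();
translate([0, 201, 0]) open_box();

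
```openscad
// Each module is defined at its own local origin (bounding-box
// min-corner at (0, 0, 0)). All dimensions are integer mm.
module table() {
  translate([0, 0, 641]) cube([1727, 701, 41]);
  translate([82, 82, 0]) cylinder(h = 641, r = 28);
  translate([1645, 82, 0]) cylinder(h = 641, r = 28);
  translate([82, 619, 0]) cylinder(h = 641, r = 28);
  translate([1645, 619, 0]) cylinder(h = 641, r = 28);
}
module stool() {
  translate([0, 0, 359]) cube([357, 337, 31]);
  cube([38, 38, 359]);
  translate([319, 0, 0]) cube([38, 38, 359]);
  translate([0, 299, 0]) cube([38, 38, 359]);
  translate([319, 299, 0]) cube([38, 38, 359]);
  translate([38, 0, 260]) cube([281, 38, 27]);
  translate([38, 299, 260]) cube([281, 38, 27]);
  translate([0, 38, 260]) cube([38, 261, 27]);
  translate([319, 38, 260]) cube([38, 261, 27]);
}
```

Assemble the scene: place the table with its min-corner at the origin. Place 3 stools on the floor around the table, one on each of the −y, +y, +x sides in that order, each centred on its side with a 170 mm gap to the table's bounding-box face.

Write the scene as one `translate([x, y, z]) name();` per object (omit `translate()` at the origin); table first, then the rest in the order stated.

table();
translate([685, -507, 0]) stool();
translate([685, 871, 0]) stool();
translate([1897, 182, 0]) stool();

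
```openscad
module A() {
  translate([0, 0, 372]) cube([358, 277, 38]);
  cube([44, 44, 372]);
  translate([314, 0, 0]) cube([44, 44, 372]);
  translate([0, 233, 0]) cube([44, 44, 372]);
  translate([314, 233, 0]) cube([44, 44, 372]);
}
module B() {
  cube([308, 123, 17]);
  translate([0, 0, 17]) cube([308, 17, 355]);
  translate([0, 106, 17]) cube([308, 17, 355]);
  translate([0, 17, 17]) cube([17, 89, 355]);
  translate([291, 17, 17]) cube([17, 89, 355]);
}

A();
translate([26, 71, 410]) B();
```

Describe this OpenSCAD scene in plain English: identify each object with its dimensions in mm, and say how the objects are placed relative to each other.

A is a four-legged stool. The seat is 358×277 mm, 38 mm thick, top at z = 410 mm. It stands on four square legs, each 44×44 mm in cross-section, from z = 0 to the seat underside, each flush with a corner of the seat.

B is an open storage box with external size 308×123×372 mm and wall thickness 17 mm (the base is also 17 mm thick). The base covers the whole footprint; the four walls stand on the base, with the y-facing walls full-width and the x-facing walls fitting between their inner faces.

The open box is on top of the stool.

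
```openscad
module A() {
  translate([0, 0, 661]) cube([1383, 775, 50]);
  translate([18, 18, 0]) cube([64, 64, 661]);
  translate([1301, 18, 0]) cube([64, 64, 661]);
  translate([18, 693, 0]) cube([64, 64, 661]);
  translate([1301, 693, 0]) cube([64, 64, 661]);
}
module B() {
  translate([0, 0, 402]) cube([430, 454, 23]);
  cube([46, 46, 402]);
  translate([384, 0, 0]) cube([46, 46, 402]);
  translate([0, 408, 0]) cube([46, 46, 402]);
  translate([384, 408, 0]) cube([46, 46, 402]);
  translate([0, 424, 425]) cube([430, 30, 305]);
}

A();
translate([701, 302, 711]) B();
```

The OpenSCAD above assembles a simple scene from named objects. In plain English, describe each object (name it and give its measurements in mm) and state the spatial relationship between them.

A is a rectangular dining table. The top is 1383×775×50 mm with its upper surface at z = 711 mm. It stands on four 64×64 mm square legs, each inset 18 mm from the nearest pair of top edges, running from the floor to the underside of the top.

B is a chair. The seat is a 430×454×23 mm slab with its top at z = 425 mm, on four 46×46 mm corner legs (flush with the seat edges, standing on z = 0). A flat backrest 30 mm thick, 305 mm tall, spans the full seat width and rises from the seat top along its +y edge, rear face flush with the rear of the seat.

The chair is on top of the table.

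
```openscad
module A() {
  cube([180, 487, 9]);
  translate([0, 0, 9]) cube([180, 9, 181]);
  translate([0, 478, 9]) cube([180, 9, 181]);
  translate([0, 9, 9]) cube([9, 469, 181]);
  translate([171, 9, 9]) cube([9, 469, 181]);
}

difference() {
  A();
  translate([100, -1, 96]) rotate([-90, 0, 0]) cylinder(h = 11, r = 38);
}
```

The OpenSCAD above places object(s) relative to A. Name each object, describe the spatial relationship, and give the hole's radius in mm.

A is an open box. The open box has a circular hole through its front wall. The hole's radius is 38 mm.

The subtracted cylinder has r = 38 mm.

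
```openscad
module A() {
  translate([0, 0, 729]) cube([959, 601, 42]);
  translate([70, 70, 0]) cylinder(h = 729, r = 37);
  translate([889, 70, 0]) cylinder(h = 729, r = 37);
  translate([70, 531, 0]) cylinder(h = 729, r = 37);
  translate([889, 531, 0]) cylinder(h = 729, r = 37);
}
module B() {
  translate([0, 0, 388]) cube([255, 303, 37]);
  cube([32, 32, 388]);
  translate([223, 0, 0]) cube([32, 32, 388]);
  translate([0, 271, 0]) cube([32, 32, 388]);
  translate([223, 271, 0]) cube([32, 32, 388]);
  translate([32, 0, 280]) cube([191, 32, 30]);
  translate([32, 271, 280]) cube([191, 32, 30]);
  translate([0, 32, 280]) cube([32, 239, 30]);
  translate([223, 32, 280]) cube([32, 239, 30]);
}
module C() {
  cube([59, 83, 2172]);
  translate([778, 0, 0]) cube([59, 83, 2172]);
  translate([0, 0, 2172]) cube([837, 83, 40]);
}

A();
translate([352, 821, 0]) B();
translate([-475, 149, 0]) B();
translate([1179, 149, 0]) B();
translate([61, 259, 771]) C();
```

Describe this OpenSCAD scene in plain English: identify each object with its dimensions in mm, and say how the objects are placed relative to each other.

A is a table with a 959×601 mm rectangular top, 42 mm thick, top surface at z = 771 mm, supported by four round legs of 74 mm diameter, each leg's bounding box inset 33 mm from the nearest pair of top edges, running from the floor.

B is a four-legged stool. The seat is 255×303 mm, 37 mm thick, top at z = 425 mm. It stands on four square legs, each 32×32 mm in cross-section, from z = 0 to the seat underside, each flush with a corner of the seat. Four stretchers, 32 mm wide and 30 mm tall, connect adjacent legs with their undersides at z = 280 mm, each running between the inner faces of the legs it joins and aligned with the legs' outer faces on the other axis.

C is a rectangular door frame: two vertical jambs of 59×83 mm section, 2172 mm tall, with a clear opening 719 mm wide between their inner faces. A header 40 mm tall and 83 mm deep lies on top of the jambs and spans the full outside width.

Three stools sit around the table at the +y, −x, +x sides. The door frame is on top of the table, centred.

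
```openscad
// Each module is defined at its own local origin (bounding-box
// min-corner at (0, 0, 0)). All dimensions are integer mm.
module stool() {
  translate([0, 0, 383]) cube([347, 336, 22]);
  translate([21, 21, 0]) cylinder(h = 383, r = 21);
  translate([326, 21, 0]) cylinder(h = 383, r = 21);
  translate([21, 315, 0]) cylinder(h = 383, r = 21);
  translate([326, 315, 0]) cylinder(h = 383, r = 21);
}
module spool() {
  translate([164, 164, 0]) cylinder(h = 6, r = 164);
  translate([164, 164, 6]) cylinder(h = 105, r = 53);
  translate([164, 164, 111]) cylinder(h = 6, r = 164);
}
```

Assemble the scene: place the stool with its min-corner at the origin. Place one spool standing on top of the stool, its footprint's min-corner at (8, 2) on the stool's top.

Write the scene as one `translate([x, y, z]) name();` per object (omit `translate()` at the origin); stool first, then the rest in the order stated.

stool();
translate([8, 2, 405]) spool();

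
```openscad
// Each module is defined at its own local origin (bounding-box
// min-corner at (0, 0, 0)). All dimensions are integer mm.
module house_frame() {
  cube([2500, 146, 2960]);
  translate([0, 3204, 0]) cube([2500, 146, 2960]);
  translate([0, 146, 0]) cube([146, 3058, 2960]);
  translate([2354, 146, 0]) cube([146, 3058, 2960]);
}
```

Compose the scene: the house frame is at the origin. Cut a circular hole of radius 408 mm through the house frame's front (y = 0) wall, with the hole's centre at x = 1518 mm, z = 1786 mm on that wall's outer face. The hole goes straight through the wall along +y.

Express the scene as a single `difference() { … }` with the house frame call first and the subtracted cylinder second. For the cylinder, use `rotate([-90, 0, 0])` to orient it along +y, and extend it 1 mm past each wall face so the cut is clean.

difference() {
  house_frame();
  translate([1518, -1, 1786]) rotate([-90, 0, 0]) cylinder(h = 148, r = 408);
}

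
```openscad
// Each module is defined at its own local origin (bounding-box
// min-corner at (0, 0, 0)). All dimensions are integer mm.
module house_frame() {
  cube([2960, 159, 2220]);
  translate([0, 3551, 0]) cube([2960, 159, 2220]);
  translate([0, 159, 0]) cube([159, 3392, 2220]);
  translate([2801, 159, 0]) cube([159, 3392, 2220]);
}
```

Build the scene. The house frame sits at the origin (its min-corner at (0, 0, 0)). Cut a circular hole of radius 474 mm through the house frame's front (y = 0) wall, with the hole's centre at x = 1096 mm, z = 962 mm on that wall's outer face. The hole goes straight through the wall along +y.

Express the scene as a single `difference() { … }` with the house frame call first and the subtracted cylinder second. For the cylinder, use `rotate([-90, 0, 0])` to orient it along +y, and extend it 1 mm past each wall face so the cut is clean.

difference() {
  house_frame();
  translate([1096, -1, 962]) rotate([-90, 0, 0]) cylinder(h = 161, r = 474);
}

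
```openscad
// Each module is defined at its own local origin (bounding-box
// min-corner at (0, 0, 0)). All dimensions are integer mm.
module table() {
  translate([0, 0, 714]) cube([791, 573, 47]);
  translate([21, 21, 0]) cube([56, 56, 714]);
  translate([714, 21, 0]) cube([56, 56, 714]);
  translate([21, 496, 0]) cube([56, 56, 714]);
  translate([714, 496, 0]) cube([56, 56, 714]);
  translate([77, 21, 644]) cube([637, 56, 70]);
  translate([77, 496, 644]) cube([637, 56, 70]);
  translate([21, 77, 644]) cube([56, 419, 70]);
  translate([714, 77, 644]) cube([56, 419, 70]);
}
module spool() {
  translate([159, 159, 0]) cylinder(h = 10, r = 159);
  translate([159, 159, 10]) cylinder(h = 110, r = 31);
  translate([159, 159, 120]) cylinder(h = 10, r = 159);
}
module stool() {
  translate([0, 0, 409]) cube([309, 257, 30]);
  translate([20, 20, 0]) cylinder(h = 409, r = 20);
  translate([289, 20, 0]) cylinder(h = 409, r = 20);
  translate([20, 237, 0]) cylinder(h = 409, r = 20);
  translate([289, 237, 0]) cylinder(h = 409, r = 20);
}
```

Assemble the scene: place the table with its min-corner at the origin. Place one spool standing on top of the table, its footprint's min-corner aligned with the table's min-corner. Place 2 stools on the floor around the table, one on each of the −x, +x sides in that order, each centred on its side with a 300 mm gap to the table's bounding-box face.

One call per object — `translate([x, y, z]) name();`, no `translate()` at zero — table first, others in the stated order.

table();
translate([0, 0, 761]) spool();
translate([-609, 158, 0]) stool();
translate([1091, 158, 0]) stool();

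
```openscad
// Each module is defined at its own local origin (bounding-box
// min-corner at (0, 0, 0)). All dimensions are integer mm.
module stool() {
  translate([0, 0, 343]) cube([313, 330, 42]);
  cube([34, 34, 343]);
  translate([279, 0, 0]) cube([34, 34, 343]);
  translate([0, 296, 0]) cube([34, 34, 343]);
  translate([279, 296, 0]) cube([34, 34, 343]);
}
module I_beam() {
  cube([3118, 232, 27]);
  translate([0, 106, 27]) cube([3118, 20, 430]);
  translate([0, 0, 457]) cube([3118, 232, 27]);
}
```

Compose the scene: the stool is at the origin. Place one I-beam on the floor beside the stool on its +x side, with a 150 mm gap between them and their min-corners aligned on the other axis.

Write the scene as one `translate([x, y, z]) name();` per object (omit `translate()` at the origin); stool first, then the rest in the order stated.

stool();
translate([463, 0, 0]) I_beam();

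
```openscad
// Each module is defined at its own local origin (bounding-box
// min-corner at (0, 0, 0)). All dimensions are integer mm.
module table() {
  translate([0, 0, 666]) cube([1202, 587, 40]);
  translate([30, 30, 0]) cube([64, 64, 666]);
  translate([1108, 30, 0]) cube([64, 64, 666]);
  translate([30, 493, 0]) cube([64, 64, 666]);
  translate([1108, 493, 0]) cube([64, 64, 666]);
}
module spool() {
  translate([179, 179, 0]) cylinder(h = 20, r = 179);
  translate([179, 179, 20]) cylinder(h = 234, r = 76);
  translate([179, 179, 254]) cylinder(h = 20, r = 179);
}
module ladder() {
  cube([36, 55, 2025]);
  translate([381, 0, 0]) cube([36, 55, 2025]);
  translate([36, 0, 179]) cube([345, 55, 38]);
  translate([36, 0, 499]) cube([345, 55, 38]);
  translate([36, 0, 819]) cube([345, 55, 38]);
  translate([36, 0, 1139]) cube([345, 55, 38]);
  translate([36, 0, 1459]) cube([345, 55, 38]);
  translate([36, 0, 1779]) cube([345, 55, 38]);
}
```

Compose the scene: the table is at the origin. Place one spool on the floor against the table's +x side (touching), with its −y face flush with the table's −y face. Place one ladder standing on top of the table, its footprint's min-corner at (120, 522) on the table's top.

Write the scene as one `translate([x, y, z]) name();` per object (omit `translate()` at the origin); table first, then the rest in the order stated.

table();
translate([1202, 0, 0]) spool();
translate([120, 522, 706]) ladder();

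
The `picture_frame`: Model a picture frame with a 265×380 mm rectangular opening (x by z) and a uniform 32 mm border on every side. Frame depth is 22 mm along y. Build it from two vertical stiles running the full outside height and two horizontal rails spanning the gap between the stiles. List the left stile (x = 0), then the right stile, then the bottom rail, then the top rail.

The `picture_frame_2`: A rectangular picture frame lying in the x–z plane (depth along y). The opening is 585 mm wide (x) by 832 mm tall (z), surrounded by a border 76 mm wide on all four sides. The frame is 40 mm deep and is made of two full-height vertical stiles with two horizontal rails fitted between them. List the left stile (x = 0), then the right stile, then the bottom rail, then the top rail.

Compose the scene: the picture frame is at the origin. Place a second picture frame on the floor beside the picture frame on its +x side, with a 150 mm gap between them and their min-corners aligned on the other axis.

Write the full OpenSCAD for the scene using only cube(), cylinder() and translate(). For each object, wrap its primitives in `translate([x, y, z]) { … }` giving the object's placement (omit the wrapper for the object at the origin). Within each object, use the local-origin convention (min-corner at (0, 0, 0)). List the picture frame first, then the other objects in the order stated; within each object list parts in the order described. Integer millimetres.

cube([32, 22, 444]);
translate([297, 0, 0]) cube([32, 22, 444]);
translate([32, 0, 0]) cube([265, 22, 32]);
translate([32, 0, 412]) cube([265, 22, 32]);
translate([479, 0, 0]) {
  cube([76, 40, 984]);
  translate([661, 0, 0]) cube([76, 40, 984]);
  translate([76, 0, 0]) cube([585, 40, 76]);
  translate([76, 0, 908]) cube([585, 40, 76]);
}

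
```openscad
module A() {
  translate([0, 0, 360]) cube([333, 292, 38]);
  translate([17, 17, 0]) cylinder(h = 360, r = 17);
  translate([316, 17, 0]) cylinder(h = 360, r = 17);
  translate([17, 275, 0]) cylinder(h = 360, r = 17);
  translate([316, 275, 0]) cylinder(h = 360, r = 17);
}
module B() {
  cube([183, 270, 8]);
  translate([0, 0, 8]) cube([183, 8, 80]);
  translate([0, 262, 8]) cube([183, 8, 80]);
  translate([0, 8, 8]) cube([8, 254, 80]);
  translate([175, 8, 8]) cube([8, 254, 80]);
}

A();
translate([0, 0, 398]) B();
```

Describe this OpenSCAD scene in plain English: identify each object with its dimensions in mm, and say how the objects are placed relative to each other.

A is a four-legged stool. The seat is a 333×292×38 mm slab whose top surface is at z = 398 mm; four round legs, each 34 mm in diameter, run from the floor (z = 0) to the underside of the seat, each leg's axis is inset half a diameter from the nearest pair of seat edges (so the leg's bounding box is flush with the corner).

B is an open storage box with external size 183×270×88 mm and wall thickness 8 mm (the base is also 8 mm thick). The base covers the whole footprint; the four walls stand on the base, with the y-facing walls full-width and the x-facing walls fitting between their inner faces.

The open box is on top of the stool.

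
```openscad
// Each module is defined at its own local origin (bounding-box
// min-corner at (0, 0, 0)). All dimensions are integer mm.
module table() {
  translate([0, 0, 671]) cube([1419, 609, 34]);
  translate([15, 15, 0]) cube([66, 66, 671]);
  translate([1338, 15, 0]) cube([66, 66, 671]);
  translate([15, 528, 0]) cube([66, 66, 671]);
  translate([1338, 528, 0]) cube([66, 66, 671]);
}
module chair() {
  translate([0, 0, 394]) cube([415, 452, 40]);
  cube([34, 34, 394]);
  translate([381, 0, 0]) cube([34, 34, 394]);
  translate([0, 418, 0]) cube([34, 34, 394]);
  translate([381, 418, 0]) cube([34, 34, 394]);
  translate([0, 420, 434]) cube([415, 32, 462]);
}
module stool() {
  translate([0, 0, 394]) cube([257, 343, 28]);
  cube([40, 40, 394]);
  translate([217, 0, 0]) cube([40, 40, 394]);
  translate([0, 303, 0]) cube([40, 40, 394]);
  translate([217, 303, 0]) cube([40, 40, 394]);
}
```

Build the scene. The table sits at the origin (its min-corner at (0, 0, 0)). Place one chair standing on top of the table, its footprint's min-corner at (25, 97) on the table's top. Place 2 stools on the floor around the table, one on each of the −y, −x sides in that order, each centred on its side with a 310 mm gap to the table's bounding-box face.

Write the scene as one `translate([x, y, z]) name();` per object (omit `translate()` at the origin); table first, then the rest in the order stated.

table();
translate([25, 97, 705]) chair();
translate([581, -653, 0]) stool();
translate([-567, 133, 0]) stool();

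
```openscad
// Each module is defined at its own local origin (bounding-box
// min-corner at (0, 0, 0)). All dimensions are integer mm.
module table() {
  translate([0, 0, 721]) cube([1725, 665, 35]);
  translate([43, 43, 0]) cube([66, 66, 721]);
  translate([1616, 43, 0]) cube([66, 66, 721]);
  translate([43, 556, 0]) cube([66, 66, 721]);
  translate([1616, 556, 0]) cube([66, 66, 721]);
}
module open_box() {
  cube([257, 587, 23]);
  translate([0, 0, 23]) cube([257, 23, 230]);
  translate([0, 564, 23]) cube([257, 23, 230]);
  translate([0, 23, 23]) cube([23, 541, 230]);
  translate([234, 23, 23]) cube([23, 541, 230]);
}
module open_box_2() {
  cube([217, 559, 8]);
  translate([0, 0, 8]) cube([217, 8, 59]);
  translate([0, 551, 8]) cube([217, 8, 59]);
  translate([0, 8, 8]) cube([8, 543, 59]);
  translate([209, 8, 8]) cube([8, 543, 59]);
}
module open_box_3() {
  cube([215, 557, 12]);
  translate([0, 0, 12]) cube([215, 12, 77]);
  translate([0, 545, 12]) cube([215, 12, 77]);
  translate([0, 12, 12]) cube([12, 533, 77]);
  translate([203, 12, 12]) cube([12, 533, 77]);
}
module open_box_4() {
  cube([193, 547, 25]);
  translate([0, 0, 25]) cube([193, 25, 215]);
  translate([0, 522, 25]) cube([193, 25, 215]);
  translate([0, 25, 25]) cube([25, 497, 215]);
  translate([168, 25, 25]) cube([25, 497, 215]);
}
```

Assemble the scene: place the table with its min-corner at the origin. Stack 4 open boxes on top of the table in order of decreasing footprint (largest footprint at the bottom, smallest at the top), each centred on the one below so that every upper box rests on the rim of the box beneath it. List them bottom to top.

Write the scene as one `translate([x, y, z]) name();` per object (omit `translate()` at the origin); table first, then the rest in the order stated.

table();
translate([734, 39, 756]) open_box();
translate([754, 53, 1009]) open_box_2();
translate([755, 54, 1076]) open_box_3();
translate([766, 59, 1165]) open_box_4();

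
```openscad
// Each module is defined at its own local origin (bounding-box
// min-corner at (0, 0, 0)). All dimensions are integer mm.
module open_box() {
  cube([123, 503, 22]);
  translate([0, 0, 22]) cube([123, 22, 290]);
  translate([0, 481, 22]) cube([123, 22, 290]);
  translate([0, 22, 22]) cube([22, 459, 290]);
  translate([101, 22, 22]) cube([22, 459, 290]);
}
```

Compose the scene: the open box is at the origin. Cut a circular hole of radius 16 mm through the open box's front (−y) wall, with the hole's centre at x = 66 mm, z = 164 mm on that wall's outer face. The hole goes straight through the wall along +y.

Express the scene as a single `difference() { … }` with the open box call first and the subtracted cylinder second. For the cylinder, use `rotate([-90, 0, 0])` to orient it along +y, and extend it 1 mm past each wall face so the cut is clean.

difference() {
  open_box();
  translate([66, -1, 164]) rotate([-90, 0, 0]) cylinder(h = 24, r = 16);
}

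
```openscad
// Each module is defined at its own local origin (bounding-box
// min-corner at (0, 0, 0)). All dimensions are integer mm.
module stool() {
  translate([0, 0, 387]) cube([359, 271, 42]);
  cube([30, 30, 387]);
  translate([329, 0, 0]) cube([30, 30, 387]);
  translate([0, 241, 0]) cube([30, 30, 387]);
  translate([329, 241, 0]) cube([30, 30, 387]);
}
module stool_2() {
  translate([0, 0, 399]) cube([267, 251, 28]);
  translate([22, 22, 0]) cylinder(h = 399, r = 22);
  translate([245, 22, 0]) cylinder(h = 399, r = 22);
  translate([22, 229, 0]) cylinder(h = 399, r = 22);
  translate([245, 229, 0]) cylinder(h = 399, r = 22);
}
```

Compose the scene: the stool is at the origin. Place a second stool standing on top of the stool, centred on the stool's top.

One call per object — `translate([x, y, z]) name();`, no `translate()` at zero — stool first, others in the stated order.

stool();
translate([46, 10, 429]) stool_2();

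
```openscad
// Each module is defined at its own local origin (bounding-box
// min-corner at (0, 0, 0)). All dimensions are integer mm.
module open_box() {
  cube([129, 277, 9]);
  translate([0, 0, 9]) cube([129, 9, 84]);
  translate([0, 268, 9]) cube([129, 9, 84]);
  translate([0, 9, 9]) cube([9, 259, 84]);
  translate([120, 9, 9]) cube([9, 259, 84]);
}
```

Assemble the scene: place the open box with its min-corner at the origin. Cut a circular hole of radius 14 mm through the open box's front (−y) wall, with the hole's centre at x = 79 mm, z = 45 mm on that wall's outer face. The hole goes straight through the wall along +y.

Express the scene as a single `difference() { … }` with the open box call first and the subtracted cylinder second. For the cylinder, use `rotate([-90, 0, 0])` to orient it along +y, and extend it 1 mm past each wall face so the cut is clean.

difference() {
  open_box();
  translate([79, -1, 45]) rotate([-90, 0, 0]) cylinder(h = 11, r = 14);
}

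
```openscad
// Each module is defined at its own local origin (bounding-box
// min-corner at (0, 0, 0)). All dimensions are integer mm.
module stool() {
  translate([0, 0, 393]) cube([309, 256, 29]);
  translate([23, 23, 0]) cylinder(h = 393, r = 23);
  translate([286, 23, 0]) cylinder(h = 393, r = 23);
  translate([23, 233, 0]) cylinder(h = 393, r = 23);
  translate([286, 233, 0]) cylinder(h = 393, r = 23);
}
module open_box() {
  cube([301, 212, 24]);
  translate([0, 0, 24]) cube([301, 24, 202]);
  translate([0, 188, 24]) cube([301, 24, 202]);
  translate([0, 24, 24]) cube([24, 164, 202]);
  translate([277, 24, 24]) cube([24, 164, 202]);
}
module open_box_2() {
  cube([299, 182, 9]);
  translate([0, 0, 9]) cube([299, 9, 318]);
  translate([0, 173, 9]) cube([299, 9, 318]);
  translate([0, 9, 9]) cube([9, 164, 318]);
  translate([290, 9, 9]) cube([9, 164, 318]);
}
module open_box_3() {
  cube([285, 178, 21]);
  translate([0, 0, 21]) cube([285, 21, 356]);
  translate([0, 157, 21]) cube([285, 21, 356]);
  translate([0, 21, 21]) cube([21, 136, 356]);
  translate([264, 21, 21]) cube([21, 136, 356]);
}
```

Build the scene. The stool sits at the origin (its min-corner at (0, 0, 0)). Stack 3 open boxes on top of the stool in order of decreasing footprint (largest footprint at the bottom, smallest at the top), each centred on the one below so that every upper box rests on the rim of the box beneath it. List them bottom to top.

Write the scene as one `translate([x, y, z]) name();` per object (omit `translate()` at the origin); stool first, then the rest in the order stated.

stool();
translate([4, 22, 422]) open_box();
translate([5, 37, 648]) open_box_2();
translate([12, 39, 975]) open_box_3();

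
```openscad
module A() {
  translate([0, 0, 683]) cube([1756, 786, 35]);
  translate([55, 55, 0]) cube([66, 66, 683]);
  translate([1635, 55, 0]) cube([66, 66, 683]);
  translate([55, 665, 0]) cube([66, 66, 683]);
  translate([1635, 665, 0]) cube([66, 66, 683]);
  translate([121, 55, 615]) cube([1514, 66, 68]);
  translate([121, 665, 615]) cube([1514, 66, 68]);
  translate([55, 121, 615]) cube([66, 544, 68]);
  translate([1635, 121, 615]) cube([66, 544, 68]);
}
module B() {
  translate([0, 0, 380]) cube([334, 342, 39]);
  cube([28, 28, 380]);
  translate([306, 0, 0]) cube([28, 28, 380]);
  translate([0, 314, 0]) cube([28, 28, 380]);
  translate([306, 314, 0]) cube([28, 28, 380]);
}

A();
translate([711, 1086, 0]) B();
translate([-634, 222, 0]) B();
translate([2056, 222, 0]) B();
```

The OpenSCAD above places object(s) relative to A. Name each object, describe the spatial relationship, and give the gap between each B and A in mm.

A is a table. B is a stool. Three stools sit around the table at the +y, −x, +x sides. The gap between each stool and the table is 300 mm.

Each stool's nearest face is 300 mm from the table's bounding box.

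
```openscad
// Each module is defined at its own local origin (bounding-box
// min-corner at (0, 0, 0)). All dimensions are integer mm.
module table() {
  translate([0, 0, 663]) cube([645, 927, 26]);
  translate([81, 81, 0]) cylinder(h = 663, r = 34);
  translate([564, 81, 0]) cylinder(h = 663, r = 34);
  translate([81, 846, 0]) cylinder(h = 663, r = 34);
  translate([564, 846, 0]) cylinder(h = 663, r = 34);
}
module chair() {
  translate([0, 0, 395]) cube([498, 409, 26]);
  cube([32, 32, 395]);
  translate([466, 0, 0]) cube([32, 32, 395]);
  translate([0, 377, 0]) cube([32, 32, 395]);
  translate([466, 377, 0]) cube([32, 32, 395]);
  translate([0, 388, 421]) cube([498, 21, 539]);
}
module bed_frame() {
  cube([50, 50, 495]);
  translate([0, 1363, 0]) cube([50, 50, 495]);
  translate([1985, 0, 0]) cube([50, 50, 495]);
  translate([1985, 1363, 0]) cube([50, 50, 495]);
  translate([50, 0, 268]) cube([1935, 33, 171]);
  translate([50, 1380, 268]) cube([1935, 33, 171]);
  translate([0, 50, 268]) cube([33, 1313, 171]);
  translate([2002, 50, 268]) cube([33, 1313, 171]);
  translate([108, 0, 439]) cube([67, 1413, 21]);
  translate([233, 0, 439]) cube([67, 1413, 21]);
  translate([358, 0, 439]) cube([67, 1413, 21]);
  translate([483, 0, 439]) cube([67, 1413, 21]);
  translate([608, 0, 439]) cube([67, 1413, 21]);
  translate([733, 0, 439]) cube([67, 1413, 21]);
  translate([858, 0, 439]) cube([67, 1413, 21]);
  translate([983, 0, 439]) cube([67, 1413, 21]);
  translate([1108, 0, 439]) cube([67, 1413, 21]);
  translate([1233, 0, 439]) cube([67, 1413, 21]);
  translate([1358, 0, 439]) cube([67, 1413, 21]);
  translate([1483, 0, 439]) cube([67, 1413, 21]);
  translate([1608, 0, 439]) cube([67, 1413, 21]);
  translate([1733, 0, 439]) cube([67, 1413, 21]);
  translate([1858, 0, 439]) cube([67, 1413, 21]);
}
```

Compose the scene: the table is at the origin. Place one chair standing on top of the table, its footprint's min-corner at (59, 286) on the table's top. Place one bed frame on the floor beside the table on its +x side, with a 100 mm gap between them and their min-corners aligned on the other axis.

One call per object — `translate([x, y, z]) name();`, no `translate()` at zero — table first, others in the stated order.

table();
translate([59, 286, 689]) chair();
translate([745, 0, 0]) bed_frame();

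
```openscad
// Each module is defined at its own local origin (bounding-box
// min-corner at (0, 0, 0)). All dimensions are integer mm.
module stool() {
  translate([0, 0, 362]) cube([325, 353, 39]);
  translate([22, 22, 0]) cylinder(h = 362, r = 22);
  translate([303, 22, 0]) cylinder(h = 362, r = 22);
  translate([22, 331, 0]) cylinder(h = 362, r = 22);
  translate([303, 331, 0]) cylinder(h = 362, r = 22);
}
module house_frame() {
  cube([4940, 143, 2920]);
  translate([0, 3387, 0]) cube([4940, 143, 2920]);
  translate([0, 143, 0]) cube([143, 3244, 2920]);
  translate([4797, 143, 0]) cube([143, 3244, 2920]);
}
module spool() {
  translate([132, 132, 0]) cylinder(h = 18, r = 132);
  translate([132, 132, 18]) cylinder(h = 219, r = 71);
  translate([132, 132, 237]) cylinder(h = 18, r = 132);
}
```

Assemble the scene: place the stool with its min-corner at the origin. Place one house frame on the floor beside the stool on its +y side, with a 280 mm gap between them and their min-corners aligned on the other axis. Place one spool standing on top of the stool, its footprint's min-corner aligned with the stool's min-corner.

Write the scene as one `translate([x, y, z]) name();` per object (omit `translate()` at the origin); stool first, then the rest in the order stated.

stool();
translate([0, 633, 0]) house_frame();
translate([0, 0, 401]) spool();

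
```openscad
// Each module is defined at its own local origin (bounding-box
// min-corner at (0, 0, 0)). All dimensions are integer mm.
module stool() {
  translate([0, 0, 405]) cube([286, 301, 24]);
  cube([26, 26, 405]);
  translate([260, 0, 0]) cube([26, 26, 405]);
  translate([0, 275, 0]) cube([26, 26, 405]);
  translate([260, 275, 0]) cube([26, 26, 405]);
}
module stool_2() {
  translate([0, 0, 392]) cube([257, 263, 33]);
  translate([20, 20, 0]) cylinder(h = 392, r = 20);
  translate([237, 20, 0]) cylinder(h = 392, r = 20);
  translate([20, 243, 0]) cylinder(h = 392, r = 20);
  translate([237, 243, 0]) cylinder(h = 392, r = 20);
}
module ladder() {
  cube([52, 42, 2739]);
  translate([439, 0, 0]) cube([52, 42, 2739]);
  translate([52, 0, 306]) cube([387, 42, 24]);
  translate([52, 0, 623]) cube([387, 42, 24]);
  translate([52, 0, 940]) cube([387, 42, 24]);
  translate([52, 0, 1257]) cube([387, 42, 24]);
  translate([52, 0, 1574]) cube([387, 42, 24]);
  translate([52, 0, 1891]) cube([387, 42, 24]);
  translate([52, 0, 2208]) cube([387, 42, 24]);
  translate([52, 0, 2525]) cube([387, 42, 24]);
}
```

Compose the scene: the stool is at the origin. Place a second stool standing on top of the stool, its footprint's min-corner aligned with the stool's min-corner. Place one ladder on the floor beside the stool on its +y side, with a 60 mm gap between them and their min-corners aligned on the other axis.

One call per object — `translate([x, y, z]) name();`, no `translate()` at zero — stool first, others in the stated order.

stool();
translate([0, 0, 429]) stool_2();
translate([0, 361, 0]) ladder();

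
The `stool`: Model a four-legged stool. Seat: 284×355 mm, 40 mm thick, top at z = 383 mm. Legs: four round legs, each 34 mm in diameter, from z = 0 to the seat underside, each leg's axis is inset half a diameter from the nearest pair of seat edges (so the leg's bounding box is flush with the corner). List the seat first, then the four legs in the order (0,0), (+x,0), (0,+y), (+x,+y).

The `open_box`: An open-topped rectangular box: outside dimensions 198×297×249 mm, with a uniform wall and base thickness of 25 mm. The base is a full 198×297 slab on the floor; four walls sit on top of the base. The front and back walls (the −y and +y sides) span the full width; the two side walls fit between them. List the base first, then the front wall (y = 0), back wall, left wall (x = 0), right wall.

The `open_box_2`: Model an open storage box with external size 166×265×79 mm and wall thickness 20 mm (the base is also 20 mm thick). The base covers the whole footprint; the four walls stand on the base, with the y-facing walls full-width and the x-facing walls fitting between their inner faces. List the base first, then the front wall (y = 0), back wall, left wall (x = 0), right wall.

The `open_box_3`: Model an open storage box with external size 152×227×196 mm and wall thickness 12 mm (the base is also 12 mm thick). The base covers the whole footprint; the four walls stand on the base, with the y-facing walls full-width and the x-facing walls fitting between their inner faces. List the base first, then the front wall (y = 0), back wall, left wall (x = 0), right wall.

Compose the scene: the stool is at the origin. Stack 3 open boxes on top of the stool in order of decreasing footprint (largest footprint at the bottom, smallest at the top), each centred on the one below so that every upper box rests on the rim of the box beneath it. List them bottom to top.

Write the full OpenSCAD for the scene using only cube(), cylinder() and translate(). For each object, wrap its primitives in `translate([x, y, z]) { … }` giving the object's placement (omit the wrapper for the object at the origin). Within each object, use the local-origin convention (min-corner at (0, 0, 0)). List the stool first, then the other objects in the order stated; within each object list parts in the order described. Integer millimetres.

translate([0, 0, 343]) cube([284, 355, 40]);
translate([17, 17, 0]) cylinder(h = 343, r = 17);
translate([267, 17, 0]) cylinder(h = 343, r = 17);
translate([17, 338, 0]) cylinder(h = 343, r = 17);
translate([267, 338, 0]) cylinder(h = 343, r = 17);
translate([43, 29, 383]) {
  cube([198, 297, 25]);
  translate([0, 0, 25]) cube([198, 25, 224]);
  translate([0, 272, 25]) cube([198, 25, 224]);
  translate([0, 25, 25]) cube([25, 247, 224]);
  translate([173, 25, 25]) cube([25, 247, 224]);
}
translate([59, 45, 632]) {
  cube([166, 265, 20]);
  translate([0, 0, 20]) cube([166, 20, 59]);
  translate([0, 245, 20]) cube([166, 20, 59]);
  translate([0, 20, 20]) cube([20, 225, 59]);
  translate([146, 20, 20]) cube([20, 225, 59]);
}
translate([66, 64, 711]) {
  cube([152, 227, 12]);
  translate([0, 0, 12]) cube([152, 12, 184]);
  translate([0, 215, 12]) cube([152, 12, 184]);
  translate([0, 12, 12]) cube([12, 203, 184]);
  translate([140, 12, 12]) cube([12, 203, 184]);
}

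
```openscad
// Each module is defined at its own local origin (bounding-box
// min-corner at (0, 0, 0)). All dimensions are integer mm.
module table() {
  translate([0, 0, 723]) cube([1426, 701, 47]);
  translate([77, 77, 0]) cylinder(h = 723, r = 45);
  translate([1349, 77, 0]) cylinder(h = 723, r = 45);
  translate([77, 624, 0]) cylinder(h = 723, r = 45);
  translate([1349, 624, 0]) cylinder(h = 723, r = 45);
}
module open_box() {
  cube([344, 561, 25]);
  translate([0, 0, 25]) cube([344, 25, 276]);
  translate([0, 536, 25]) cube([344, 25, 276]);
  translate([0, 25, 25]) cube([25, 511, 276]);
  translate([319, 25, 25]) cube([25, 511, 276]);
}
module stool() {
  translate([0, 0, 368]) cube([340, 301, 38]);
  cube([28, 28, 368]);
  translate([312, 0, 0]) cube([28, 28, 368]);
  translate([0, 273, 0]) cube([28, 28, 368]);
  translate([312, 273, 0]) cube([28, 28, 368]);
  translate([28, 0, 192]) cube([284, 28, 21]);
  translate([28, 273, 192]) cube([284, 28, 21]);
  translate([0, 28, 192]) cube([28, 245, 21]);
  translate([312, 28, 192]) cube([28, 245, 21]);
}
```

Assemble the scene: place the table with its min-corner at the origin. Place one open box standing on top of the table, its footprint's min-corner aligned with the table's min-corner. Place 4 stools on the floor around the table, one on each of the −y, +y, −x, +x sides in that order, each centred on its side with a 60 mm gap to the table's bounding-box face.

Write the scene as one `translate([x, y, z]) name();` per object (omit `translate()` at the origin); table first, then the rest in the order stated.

table();
translate([0, 0, 770]) open_box();
translate([543, -361, 0]) stool();
translate([543, 761, 0]) stool();
translate([-400, 200, 0]) stool();
translate([1486, 200, 0]) stool();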